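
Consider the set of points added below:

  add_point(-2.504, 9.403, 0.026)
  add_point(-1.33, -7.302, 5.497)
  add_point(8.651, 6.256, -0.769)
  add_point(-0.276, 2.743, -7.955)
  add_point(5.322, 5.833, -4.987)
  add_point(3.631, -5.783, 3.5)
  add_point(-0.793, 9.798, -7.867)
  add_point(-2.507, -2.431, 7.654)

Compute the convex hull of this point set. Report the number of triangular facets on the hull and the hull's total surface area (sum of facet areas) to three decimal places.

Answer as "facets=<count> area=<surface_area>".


facets=12 area=509.048

Extreme-point indices: [0, 1, 2, 3, 4, 5, 6, 7] — 8 of 8 on the boundary.

Facet areas (half cross-product norm):
  f1: (p5, p2, p7) → 55.6691
  f2: (p0, p2, p7) → 80.2887
  f3: (p0, p6, p2) → 45.3956
  f4: (p0, p3, p7) → 74.2996
  f5: (p0, p3, p6) → 28.5956
  f6: (p4, p6, p2) → 14.4374
  f7: (p4, p3, p6) → 23.0204
  f8: (p4, p5, p2) → 36.9392
  f9: (p4, p5, p3) → 50.0503
  f10: (p1, p3, p7) → 44.9272
  f11: (p1, p5, p7) → 15.1028
  f12: (p1, p5, p3) → 40.3224
Σ area = 509.048

Check V−E+F: 8 − 18 + 12 = 2.


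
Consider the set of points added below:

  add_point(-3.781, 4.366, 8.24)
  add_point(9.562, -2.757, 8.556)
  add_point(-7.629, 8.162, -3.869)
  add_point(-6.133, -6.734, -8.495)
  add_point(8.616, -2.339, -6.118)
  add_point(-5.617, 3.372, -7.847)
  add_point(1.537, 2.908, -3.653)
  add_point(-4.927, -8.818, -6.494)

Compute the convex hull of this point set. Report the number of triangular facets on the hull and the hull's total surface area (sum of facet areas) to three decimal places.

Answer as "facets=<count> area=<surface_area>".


facets=12 area=789.838

Hull vertices (8/8): indices [0, 1, 2, 3, 4, 5, 6, 7].

Triangle areas on the boundary:
  f1: (p4, p7, p1) → 110.1818
  f2: (p4, p3, p7) → 23.4399
  f3: (p0, p1, p2) → 91.4982
  f4: (p0, p7, p1) → 145.1709
  f5: (p0, p3, p2) → 103.8453
  f6: (p0, p3, p7) → 30.9551
  f7: (p6, p1, p2) → 63.6257
  f8: (p6, p4, p2) → 14.9928
  f9: (p6, p4, p1) → 65.9020
  f10: (p5, p3, p2) → 21.8379
  f11: (p5, p4, p2) → 44.1191
  f12: (p5, p4, p3) → 74.2694
Σ area = 789.838

Euler characteristic 8−18+12 = 2 ✓


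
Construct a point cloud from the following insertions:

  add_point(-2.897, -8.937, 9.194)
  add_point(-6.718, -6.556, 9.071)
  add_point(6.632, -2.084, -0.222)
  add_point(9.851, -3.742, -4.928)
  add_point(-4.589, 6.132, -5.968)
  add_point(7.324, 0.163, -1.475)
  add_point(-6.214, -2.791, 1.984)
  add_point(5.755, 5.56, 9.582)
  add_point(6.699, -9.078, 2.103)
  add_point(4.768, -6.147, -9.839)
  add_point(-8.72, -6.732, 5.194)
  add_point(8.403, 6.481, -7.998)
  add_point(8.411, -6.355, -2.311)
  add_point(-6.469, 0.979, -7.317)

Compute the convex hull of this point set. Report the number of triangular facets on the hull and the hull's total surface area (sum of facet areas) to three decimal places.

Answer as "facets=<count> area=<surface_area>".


facets=18 area=1080.505

11 of the 14 inputs are extreme points: [0, 1, 3, 4, 7, 8, 9, 10, 11, 12, 13].

Area of each hull facet:
  f1: (p7, p11, p3) → 91.1398
  f2: (p8, p7, p3) → 76.3309
  f3: (p9, p11, p3) → 40.1959
  f4: (p9, p13, p11) → 85.7324
  f5: (p9, p13, p10) → 100.6722
  f6: (p4, p7, p11) → 111.6689
  f7: (p4, p13, p11) → 35.2476
  f8: (p4, p13, p10) → 39.7473
  f9: (p0, p8, p7) → 92.8498
  f10: (p0, p9, p10) → 74.2749
  f11: (p0, p9, p8) → 66.5929
  f12: (p12, p8, p3) → 2.4110
  f13: (p12, p9, p3) → 14.8098
  f14: (p12, p9, p8) → 18.2219
  f15: (p1, p0, p10) → 9.0474
  f16: (p1, p0, p7) → 38.0214
  f17: (p1, p4, p10) → 34.5876
  f18: (p1, p4, p7) → 148.9536
Σ area = 1080.505

Euler characteristic 11−27+18 = 2 ✓


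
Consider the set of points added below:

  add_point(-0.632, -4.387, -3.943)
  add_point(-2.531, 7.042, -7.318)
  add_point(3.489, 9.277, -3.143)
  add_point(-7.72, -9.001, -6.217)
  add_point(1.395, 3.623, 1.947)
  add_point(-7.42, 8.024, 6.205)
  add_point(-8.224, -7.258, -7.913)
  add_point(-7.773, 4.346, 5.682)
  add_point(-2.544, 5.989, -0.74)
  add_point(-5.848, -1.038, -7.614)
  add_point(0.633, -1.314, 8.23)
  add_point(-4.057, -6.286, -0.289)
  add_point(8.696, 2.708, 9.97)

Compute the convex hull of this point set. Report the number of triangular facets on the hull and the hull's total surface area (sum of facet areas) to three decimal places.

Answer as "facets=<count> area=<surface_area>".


facets=18 area=804.607

11 of the 13 inputs are extreme points: [0, 1, 2, 3, 5, 6, 7, 9, 10, 11, 12].

Facet areas (half cross-product norm):
  f1: (p5, p2, p12) → 105.9413
  f2: (p0, p3, p6) → 10.8714
  f3: (p0, p2, p12) → 107.4119
  f4: (p1, p5, p2) → 53.2290
  f5: (p1, p0, p6) → 54.4602
  f6: (p1, p0, p2) → 46.2139
  f7: (p7, p3, p6) → 22.1505
  f8: (p7, p5, p6) → 22.1185
  f9: (p9, p5, p6) → 47.4844
  f10: (p9, p1, p6) → 0.7857
  f11: (p9, p1, p5) → 62.9444
  f12: (p11, p7, p3) → 40.3832
  f13: (p11, p0, p12) → 48.6424
  f14: (p11, p0, p3) → 19.9303
  f15: (p10, p5, p12) → 55.2170
  f16: (p10, p7, p5) → 17.6615
  f17: (p10, p11, p12) → 34.5332
  f18: (p10, p11, p7) → 54.6280
Σ area = 804.607

Euler: V−E+F = 11−27+18 = 2.


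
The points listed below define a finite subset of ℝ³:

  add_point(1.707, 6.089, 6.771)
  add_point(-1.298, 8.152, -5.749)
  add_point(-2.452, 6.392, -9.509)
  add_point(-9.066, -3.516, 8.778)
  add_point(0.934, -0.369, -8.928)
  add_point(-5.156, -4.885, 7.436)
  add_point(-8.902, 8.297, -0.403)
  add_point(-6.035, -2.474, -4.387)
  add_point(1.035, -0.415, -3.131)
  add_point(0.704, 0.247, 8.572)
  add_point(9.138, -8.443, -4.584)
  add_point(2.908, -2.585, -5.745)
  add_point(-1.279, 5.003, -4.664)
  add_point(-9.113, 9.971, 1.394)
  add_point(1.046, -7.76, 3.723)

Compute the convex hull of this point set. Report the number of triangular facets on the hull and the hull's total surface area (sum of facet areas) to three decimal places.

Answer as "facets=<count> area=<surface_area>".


Hull vertices (12/15): indices [0, 1, 2, 3, 4, 5, 6, 7, 9, 10, 13, 14].

Area of each hull facet:
  f1: (p0, p3, p13) → 85.8899
  f2: (p9, p0, p10) → 54.5991
  f3: (p9, p0, p3) → 28.1716
  f4: (p1, p2, p10) → 41.8244
  f5: (p1, p0, p10) → 121.6012
  f6: (p1, p2, p13) → 20.6156
  f7: (p1, p0, p13) → 62.7596
  f8: (p6, p2, p13) → 9.2368
  f9: (p6, p7, p2) → 55.4217
  f10: (p6, p3, p13) → 18.3691
  f11: (p6, p7, p3) → 76.2078
  f12: (p4, p2, p10) → 19.3592
  f13: (p4, p7, p10) → 51.7809
  f14: (p4, p7, p2) → 32.3606
  f15: (p14, p9, p10) → 48.7010
  f16: (p14, p7, p10) → 69.5915
  f17: (p14, p7, p3) → 67.3853
  f18: (p5, p9, p3) → 15.5630
  f19: (p5, p14, p3) → 3.4439
  f20: (p5, p14, p9) → 29.3612
Σ area = 912.243

Euler: V−E+F = 12−30+20 = 2.

facets=20 area=912.243


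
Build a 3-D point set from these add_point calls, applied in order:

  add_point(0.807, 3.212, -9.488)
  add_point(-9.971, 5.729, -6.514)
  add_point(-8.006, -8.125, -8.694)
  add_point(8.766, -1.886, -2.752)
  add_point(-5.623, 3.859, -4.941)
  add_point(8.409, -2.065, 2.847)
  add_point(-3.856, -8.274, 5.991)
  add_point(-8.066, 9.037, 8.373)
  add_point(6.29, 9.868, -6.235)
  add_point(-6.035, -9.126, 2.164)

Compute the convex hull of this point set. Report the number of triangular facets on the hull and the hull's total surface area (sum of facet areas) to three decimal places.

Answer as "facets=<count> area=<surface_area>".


Hull vertices (9/10): indices [0, 1, 2, 3, 5, 6, 7, 8, 9].

Triangle areas on the boundary:
  f1: (p8, p7, p1) → 126.6251
  f2: (p2, p9, p3) → 93.9575
  f3: (p2, p7, p1) → 102.2399
  f4: (p2, p7, p9) → 104.5220
  f5: (p5, p8, p3) → 33.5377
  f6: (p5, p8, p7) → 144.7368
  f7: (p0, p8, p3) → 51.0966
  f8: (p0, p2, p3) → 83.3854
  f9: (p0, p8, p1) → 50.2251
  f10: (p0, p2, p1) → 74.8842
  f11: (p6, p7, p9) → 39.6367
  f12: (p6, p5, p7) → 124.4076
  f13: (p6, p9, p3) → 37.2965
  f14: (p6, p5, p3) → 37.8571
Σ area = 1104.408

Euler: V−E+F = 9−21+14 = 2.

facets=14 area=1104.408


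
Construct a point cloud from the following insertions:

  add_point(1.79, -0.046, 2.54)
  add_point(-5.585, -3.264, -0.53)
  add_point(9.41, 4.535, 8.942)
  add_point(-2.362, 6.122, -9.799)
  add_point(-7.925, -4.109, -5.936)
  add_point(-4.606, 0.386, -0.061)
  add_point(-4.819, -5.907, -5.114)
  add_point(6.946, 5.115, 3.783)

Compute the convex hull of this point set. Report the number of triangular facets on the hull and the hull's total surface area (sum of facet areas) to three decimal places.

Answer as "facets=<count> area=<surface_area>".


Extreme-point indices: [1, 2, 3, 4, 5, 6, 7] — 7 of 8 on the boundary.

Facet areas (half cross-product norm):
  f1: (p6, p3, p4) → 22.4850
  f2: (p5, p3, p4) → 45.1457
  f3: (p5, p3, p2) → 97.5669
  f4: (p7, p3, p2) → 7.5419
  f5: (p7, p6, p2) → 40.3267
  f6: (p7, p6, p3) → 105.1134
  f7: (p1, p6, p2) → 44.6363
  f8: (p1, p5, p2) → 28.1906
  f9: (p1, p6, p4) → 9.6977
  f10: (p1, p5, p4) → 10.6180
Σ area = 411.322

Euler characteristic 7−15+10 = 2 ✓

facets=10 area=411.322


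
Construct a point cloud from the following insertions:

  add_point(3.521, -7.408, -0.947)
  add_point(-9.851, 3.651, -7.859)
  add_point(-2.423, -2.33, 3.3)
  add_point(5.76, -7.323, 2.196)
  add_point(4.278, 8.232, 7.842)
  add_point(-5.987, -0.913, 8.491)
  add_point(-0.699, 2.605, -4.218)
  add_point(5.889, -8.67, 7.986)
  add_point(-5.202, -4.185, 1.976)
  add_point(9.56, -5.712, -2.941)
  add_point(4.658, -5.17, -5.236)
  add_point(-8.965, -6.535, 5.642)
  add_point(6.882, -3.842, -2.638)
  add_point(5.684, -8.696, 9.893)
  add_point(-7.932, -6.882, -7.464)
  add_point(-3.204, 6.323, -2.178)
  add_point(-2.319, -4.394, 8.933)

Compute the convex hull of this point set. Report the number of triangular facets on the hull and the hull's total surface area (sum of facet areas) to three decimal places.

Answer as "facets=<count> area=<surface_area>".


facets=22 area=1033.207

Extreme-point indices: [0, 1, 4, 5, 6, 7, 9, 10, 11, 13, 14, 15, 16] — 13 of 17 on the boundary.

Per-facet area ½‖(b−a)×(c−a)‖:
  f1: (p13, p4, p9) → 111.9446
  f2: (p6, p4, p9) → 93.7471
  f3: (p5, p4, p1) → 119.6347
  f4: (p5, p13, p4) → 94.0363
  f5: (p10, p14, p1) → 69.0128
  f6: (p10, p14, p9) → 12.0511
  f7: (p10, p6, p1) → 38.6999
  f8: (p10, p6, p9) → 21.6614
  f9: (p0, p14, p9) → 33.4623
  f10: (p15, p4, p1) → 14.8975
  f11: (p15, p6, p1) → 22.3847
  f12: (p15, p6, p4) → 30.8418
  f13: (p11, p14, p13) → 99.3246
  f14: (p11, p14, p1) → 70.4486
  f15: (p11, p5, p1) → 58.4718
  f16: (p7, p14, p13) → 14.8428
  f17: (p7, p0, p14) → 43.9732
  f18: (p7, p13, p9) → 3.5923
  f19: (p7, p0, p9) → 30.5655
  f20: (p16, p5, p13) → 6.0821
  f21: (p16, p11, p13) → 26.2298
  f22: (p16, p11, p5) → 17.3024
Σ area = 1033.207

Euler characteristic 13−33+22 = 2 ✓


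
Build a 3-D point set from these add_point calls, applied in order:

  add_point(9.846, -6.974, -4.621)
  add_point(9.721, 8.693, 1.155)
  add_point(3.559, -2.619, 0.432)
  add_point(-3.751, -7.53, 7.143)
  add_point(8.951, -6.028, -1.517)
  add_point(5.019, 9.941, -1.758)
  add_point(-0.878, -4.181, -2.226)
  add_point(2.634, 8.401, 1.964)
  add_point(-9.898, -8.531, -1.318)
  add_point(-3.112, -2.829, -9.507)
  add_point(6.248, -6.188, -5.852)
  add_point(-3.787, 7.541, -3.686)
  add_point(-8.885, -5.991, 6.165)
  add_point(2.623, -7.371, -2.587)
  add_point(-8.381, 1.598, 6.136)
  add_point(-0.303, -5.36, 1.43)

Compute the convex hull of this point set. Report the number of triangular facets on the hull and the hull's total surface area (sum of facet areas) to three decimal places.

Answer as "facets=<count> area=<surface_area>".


Hull vertices (12/16): indices [0, 1, 3, 4, 5, 7, 8, 9, 10, 11, 12, 14].

Per-facet area ½‖(b−a)×(c−a)‖:
  f1: (p3, p0, p8) → 94.1785
  f2: (p9, p5, p0) → 114.3314
  f3: (p1, p5, p0) → 47.3128
  f4: (p1, p14, p3) → 102.9698
  f5: (p12, p3, p8) → 21.2717
  f6: (p12, p14, p8) → 28.6741
  f7: (p12, p14, p3) → 20.2108
  f8: (p10, p0, p8) → 20.9535
  f9: (p10, p9, p8) → 63.5177
  f10: (p10, p9, p0) → 2.5790
  f11: (p11, p9, p5) → 53.4707
  f12: (p11, p14, p8) → 78.2577
  f13: (p11, p9, p8) → 71.7862
  f14: (p4, p3, p0) → 18.3516
  f15: (p4, p1, p0) → 22.8008
  f16: (p4, p1, p3) → 115.6213
  f17: (p7, p1, p5) → 13.2490
  f18: (p7, p1, p14) → 24.8481
  f19: (p7, p11, p5) → 19.9994
  f20: (p7, p11, p14) → 52.1092
Σ area = 986.493

Euler characteristic 12−30+20 = 2 ✓

facets=20 area=986.493


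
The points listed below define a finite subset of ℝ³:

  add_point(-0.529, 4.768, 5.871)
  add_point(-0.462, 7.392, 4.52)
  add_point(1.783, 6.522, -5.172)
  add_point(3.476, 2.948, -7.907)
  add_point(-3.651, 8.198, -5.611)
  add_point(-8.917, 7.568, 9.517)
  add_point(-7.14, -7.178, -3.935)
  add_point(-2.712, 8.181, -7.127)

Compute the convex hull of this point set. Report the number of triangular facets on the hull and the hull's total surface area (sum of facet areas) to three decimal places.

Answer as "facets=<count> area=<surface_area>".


facets=12 area=529.176

Points on the hull: [0, 1, 2, 3, 4, 5, 6, 7] (8 of 8).

Area of each hull facet:
  f1: (p4, p6, p5) → 124.2513
  f2: (p0, p6, p5) → 80.0997
  f3: (p0, p6, p3) → 102.6070
  f4: (p1, p0, p3) → 20.1499
  f5: (p1, p4, p5) → 50.9755
  f6: (p1, p0, p5) → 14.0881
  f7: (p2, p1, p3) → 17.2413
  f8: (p7, p1, p4) → 7.2161
  f9: (p7, p2, p1) → 25.5724
  f10: (p7, p2, p3) → 11.7476
  f11: (p7, p6, p3) → 61.3652
  f12: (p7, p4, p6) → 13.8624
Σ area = 529.176

Euler: V−E+F = 8−18+12 = 2.


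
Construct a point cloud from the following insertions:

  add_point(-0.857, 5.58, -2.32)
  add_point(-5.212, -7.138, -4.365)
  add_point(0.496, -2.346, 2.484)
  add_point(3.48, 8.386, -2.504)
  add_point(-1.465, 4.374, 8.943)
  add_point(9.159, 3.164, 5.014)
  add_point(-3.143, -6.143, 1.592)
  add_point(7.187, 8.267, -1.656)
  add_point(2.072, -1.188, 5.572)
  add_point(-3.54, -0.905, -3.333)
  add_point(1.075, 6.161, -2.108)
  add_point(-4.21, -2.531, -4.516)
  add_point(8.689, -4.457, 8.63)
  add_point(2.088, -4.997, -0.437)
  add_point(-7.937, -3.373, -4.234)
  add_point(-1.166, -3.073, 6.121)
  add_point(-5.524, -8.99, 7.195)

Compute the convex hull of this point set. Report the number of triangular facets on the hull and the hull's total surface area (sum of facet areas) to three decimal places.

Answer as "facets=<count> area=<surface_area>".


Extreme-point indices: [0, 1, 3, 4, 5, 7, 11, 12, 13, 14, 16] — 11 of 17 on the boundary.

Triangle areas on the boundary:
  f1: (p16, p4, p14) → 88.3643
  f2: (p0, p3, p14) → 11.1923
  f3: (p0, p4, p14) → 65.5637
  f4: (p0, p4, p3) → 29.0363
  f5: (p1, p16, p14) → 27.1289
  f6: (p7, p4, p5) → 49.1336
  f7: (p7, p4, p3) → 24.5831
  f8: (p7, p1, p13) → 52.9402
  f9: (p12, p4, p5) → 47.8616
  f10: (p12, p16, p4) → 86.4804
  f11: (p12, p7, p5) → 19.0888
  f12: (p12, p7, p13) → 78.6766
  f13: (p12, p1, p16) → 87.7418
  f14: (p12, p1, p13) → 22.4930
  f15: (p11, p3, p14) → 17.9356
  f16: (p11, p1, p14) → 8.1855
  f17: (p11, p7, p3) → 21.2353
  f18: (p11, p7, p1) → 22.2375
Σ area = 759.878

Euler characteristic 11−27+18 = 2 ✓

facets=18 area=759.878


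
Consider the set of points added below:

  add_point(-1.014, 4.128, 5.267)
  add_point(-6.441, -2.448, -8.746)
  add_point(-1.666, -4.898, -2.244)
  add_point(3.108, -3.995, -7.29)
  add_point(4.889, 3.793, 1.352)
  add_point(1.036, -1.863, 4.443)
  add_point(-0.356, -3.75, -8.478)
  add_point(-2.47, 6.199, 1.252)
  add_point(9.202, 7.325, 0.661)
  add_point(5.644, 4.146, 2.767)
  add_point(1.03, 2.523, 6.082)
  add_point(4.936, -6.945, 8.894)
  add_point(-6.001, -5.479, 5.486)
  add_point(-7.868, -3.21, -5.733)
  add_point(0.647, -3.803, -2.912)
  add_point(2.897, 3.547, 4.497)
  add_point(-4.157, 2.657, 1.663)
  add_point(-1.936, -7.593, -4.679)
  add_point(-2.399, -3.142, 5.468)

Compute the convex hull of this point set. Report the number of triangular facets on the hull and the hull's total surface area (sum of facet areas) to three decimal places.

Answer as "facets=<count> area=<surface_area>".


12 of the 19 inputs are extreme points: [0, 1, 3, 6, 7, 8, 10, 11, 12, 13, 16, 17].

Per-facet area ½‖(b−a)×(c−a)‖:
  f1: (p7, p0, p8) → 27.1785
  f2: (p12, p0, p11) → 59.2809
  f3: (p12, p17, p13) → 39.9604
  f4: (p12, p17, p11) → 64.0610
  f5: (p10, p11, p8) → 56.1715
  f6: (p10, p0, p8) → 14.6926
  f7: (p10, p0, p11) → 6.8559
  f8: (p1, p17, p13) → 12.7024
  f9: (p1, p6, p17) → 17.4411
  f10: (p1, p7, p13) → 21.8440
  f11: (p1, p6, p8) → 48.5001
  f12: (p1, p7, p8) → 77.0440
  f13: (p3, p11, p8) → 113.2192
  f14: (p3, p6, p8) → 24.0113
  f15: (p3, p17, p11) → 51.1841
  f16: (p3, p6, p17) → 10.3318
  f17: (p16, p7, p0) → 8.7741
  f18: (p16, p12, p0) → 22.8691
  f19: (p16, p7, p13) → 16.0080
  f20: (p16, p12, p13) → 44.6456
Σ area = 736.776

Euler characteristic 12−30+20 = 2 ✓

facets=20 area=736.776


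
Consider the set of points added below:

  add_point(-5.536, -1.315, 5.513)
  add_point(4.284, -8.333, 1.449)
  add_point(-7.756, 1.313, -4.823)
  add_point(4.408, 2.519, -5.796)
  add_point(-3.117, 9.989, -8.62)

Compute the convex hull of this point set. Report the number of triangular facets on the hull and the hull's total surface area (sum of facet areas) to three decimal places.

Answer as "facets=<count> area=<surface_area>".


facets=6 area=418.964

Hull vertices (5/5): indices [0, 1, 2, 3, 4].

Facet areas (half cross-product norm):
  f1: (p1, p3, p2) → 79.2688
  f2: (p0, p1, p2) → 69.3630
  f3: (p0, p1, p3) → 79.9188
  f4: (p4, p3, p2) → 54.1747
  f5: (p4, p0, p2) → 51.2817
  f6: (p4, p0, p3) → 84.9573
Σ area = 418.964

Euler characteristic 5−9+6 = 2 ✓


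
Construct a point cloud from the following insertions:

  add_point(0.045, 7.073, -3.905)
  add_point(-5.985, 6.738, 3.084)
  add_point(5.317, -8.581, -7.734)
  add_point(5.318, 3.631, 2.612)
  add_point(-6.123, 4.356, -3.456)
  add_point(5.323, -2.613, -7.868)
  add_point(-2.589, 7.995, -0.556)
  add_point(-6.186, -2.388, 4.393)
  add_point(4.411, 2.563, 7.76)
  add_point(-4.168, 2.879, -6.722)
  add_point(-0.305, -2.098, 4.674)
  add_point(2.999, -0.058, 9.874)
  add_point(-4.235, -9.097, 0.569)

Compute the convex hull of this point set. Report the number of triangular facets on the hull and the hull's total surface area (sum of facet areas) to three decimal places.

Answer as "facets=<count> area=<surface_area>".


12 of the 13 inputs are extreme points: [0, 1, 2, 3, 4, 5, 6, 7, 8, 9, 11, 12].

Triangle areas on the boundary:
  f1: (p12, p11, p7) → 42.5843
  f2: (p1, p11, p7) → 49.8411
  f3: (p0, p9, p5) → 35.6085
  f4: (p0, p3, p5) → 50.0825
  f5: (p0, p3, p6) → 19.6085
  f6: (p8, p3, p6) → 24.5818
  f7: (p8, p1, p6) → 30.4760
  f8: (p8, p1, p11) → 21.9489
  f9: (p2, p9, p5) → 28.5966
  f10: (p2, p12, p9) → 82.1659
  f11: (p2, p12, p11) → 94.0547
  f12: (p2, p8, p11) → 34.7995
  f13: (p2, p3, p5) → 31.6907
  f14: (p2, p8, p3) → 37.6647
  f15: (p4, p1, p6) → 14.6954
  f16: (p4, p0, p6) → 12.5965
  f17: (p4, p0, p9) → 12.9437
  f18: (p4, p1, p7) → 31.4124
  f19: (p4, p12, p7) → 40.5145
  f20: (p4, p12, p9) → 28.4520
Σ area = 724.318

Euler: V−E+F = 12−30+20 = 2.

facets=20 area=724.318


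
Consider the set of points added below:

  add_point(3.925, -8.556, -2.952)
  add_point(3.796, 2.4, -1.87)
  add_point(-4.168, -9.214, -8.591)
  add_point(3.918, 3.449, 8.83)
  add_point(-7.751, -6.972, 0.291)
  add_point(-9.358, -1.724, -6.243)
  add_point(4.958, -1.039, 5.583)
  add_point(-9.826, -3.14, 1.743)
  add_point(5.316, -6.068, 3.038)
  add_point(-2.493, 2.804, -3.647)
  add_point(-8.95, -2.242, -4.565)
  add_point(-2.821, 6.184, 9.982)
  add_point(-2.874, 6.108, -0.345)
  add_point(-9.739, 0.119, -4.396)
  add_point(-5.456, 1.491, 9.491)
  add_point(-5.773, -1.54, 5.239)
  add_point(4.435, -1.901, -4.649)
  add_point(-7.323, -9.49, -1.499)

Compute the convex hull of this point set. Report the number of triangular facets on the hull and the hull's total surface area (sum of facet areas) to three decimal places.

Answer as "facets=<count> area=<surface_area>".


Extreme-point indices: [0, 1, 2, 3, 4, 5, 6, 7, 8, 9, 11, 12, 13, 14, 16, 17] — 16 of 18 on the boundary.

Facet areas (half cross-product norm):
  f1: (p3, p12, p11) → 37.5667
  f2: (p3, p14, p8) → 53.8841
  f3: (p3, p14, p11) → 19.7785
  f4: (p17, p14, p8) → 93.1282
  f5: (p17, p0, p8) → 37.4595
  f6: (p17, p0, p2) → 37.7219
  f7: (p17, p5, p7) → 29.3341
  f8: (p17, p5, p2) → 33.1037
  f9: (p16, p0, p2) → 34.0368
  f10: (p16, p0, p8) → 22.5648
  f11: (p13, p5, p7) → 8.7630
  f12: (p13, p14, p7) → 30.9412
  f13: (p13, p14, p11) → 37.4875
  f14: (p13, p12, p11) → 46.8587
  f15: (p4, p14, p7) → 20.7653
  f16: (p4, p17, p7) → 2.8581
  f17: (p4, p17, p14) → 7.3719
  f18: (p9, p13, p12) → 17.6794
  f19: (p9, p13, p5) → 10.0791
  f20: (p9, p5, p2) → 40.5162
  f21: (p9, p16, p2) → 49.3043
  f22: (p1, p3, p12) → 40.6982
  f23: (p1, p9, p12) → 15.3062
  f24: (p1, p9, p16) → 16.8895
  f25: (p6, p3, p8) → 3.1390
  f26: (p6, p16, p8) → 24.8013
  f27: (p6, p1, p3) → 23.0545
  f28: (p6, p1, p16) → 21.2326
Σ area = 816.324

Euler: V−E+F = 16−42+28 = 2.

facets=28 area=816.324


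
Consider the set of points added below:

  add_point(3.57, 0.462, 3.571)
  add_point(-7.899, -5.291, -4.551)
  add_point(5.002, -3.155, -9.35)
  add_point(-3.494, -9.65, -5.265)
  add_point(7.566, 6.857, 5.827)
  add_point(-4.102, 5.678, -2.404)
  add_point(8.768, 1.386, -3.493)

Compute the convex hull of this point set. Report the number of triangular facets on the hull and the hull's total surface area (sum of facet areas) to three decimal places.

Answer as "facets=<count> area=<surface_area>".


7 of the 7 inputs are extreme points: [0, 1, 2, 3, 4, 5, 6].

Triangle areas on the boundary:
  f1: (p5, p4, p6) → 69.8072
  f2: (p2, p3, p1) → 35.1967
  f3: (p2, p3, p6) → 43.7202
  f4: (p2, p5, p1) → 76.1237
  f5: (p2, p5, p6) → 55.4325
  f6: (p0, p3, p1) → 46.3354
  f7: (p0, p5, p1) → 64.6819
  f8: (p0, p5, p4) → 43.0920
  f9: (p0, p3, p6) → 66.4041
  f10: (p0, p4, p6) → 34.2888
Σ area = 535.082

Euler: V−E+F = 7−15+10 = 2.

facets=10 area=535.082


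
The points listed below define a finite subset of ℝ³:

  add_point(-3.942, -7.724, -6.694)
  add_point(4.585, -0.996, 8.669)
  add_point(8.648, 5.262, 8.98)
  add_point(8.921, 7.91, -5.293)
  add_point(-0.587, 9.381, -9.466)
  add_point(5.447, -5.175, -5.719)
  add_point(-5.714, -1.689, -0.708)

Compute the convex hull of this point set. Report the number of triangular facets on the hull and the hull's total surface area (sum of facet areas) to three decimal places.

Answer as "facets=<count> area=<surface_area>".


Extreme-point indices: [0, 1, 2, 3, 4, 5, 6] — 7 of 7 on the boundary.

Facet areas (half cross-product norm):
  f1: (p0, p4, p6) → 65.1454
  f2: (p2, p4, p6) → 136.2572
  f3: (p2, p4, p3) → 69.7859
  f4: (p5, p2, p3) → 97.2170
  f5: (p5, p4, p3) → 70.5967
  f6: (p5, p0, p4) → 78.3268
  f7: (p1, p5, p0) → 72.8978
  f8: (p1, p5, p2) → 54.3697
  f9: (p1, p0, p6) → 56.7737
  f10: (p1, p2, p6) → 45.9208
Σ area = 747.291

Euler: V−E+F = 7−15+10 = 2.

facets=10 area=747.291


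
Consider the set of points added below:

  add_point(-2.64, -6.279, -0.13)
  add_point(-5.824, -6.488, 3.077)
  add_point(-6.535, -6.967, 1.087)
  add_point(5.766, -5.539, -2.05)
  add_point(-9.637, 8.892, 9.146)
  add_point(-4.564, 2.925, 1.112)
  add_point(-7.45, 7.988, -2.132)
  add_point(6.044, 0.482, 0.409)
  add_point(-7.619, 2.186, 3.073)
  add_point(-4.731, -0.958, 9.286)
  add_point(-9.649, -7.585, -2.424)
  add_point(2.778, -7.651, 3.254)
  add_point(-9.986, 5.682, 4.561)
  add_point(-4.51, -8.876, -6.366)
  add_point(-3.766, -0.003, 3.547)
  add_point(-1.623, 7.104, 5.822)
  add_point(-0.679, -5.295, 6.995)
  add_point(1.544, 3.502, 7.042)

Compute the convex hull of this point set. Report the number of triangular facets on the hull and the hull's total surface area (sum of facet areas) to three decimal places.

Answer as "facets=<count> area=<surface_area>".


Hull vertices (13/18): indices [1, 3, 4, 6, 7, 9, 10, 11, 12, 13, 15, 16, 17].

Triangle areas on the boundary:
  f1: (p4, p6, p12) → 17.8639
  f2: (p10, p6, p12) → 55.7418
  f3: (p10, p6, p13) → 51.7036
  f4: (p10, p4, p12) → 19.5168
  f5: (p10, p4, p9) → 76.3125
  f6: (p11, p10, p13) → 40.0444
  f7: (p17, p4, p9) → 43.6079
  f8: (p17, p11, p7) → 39.2053
  f9: (p3, p11, p7) → 20.9718
  f10: (p3, p11, p13) → 36.7405
  f11: (p3, p6, p7) → 47.7983
  f12: (p3, p6, p13) → 100.1577
  f13: (p1, p10, p9) → 17.8194
  f14: (p1, p11, p10) → 24.5549
  f15: (p16, p17, p9) → 24.8837
  f16: (p16, p17, p11) → 24.5890
  f17: (p16, p1, p9) → 20.6493
  f18: (p16, p1, p11) → 18.4525
  f19: (p15, p4, p6) → 42.4654
  f20: (p15, p17, p4) → 16.9634
  f21: (p15, p6, p7) → 56.7316
  f22: (p15, p17, p7) → 19.4080
Σ area = 816.182

Check V−E+F: 13 − 33 + 22 = 2.

facets=22 area=816.182


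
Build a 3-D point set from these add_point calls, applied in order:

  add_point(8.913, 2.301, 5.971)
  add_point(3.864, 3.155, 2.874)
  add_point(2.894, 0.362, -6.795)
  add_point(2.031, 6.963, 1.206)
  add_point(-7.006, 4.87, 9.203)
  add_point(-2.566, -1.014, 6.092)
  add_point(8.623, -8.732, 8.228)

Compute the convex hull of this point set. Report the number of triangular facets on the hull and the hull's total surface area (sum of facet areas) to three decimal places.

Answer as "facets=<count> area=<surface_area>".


facets=8 area=514.892

Extreme-point indices: [0, 2, 3, 4, 5, 6] — 6 of 7 on the boundary.

Area of each hull facet:
  f1: (p6, p0, p4) → 92.2670
  f2: (p2, p6, p0) → 80.1940
  f3: (p3, p0, p4) → 58.2342
  f4: (p3, p2, p4) → 56.7669
  f5: (p3, p2, p0) → 49.8578
  f6: (p5, p6, p4) → 32.7735
  f7: (p5, p2, p4) → 48.7286
  f8: (p5, p2, p6) → 96.0702
Σ area = 514.892

Euler characteristic 6−12+8 = 2 ✓


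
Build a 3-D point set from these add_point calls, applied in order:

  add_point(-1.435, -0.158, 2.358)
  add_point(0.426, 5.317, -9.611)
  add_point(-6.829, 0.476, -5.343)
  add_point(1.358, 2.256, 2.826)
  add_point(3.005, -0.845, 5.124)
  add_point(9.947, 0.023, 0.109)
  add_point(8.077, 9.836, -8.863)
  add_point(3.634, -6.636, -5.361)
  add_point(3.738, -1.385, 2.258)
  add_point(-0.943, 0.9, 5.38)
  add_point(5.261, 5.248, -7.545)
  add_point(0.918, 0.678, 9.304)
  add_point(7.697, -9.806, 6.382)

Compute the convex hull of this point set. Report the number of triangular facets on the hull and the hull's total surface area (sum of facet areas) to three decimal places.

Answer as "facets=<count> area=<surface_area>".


Points on the hull: [1, 2, 5, 6, 7, 9, 11, 12] (8 of 13).

Triangle areas on the boundary:
  f1: (p11, p12, p2) → 106.1685
  f2: (p11, p12, p5) → 67.7490
  f3: (p7, p12, p2) → 74.3590
  f4: (p7, p12, p5) → 59.2392
  f5: (p6, p7, p5) → 71.6835
  f6: (p6, p11, p5) → 81.4173
  f7: (p1, p7, p2) → 57.8014
  f8: (p1, p6, p2) → 22.3218
  f9: (p1, p6, p7) → 56.8431
  f10: (p9, p11, p2) → 2.7666
  f11: (p9, p6, p2) → 106.4831
  f12: (p9, p6, p11) → 36.0439
Σ area = 742.876

Euler: V−E+F = 8−18+12 = 2.

facets=12 area=742.876


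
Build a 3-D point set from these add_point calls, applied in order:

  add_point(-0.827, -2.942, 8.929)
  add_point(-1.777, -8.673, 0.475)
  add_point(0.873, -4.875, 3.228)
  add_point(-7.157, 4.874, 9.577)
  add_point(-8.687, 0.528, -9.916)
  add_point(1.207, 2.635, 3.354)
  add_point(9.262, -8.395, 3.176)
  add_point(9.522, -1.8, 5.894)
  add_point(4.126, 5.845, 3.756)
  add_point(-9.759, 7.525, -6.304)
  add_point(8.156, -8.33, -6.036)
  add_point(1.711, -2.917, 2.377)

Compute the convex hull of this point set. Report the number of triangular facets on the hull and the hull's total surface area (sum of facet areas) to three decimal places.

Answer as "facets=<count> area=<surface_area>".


Points on the hull: [0, 1, 3, 4, 6, 7, 8, 9, 10] (9 of 12).

Triangle areas on the boundary:
  f1: (p8, p3, p9) → 98.5101
  f2: (p8, p3, p7) → 57.5668
  f3: (p8, p10, p9) → 152.1263
  f4: (p8, p10, p7) → 65.0443
  f5: (p0, p3, p7) → 46.1500
  f6: (p0, p3, p1) → 46.7146
  f7: (p4, p10, p9) → 69.7553
  f8: (p4, p10, p1) → 92.1017
  f9: (p4, p3, p9) → 62.2524
  f10: (p4, p3, p1) → 128.9043
  f11: (p6, p10, p7) → 30.6850
  f12: (p6, p10, p1) → 49.3736
  f13: (p6, p0, p7) → 38.6930
  f14: (p6, p0, p1) → 55.6291
Σ area = 993.507

Check V−E+F: 9 − 21 + 14 = 2.

facets=14 area=993.507


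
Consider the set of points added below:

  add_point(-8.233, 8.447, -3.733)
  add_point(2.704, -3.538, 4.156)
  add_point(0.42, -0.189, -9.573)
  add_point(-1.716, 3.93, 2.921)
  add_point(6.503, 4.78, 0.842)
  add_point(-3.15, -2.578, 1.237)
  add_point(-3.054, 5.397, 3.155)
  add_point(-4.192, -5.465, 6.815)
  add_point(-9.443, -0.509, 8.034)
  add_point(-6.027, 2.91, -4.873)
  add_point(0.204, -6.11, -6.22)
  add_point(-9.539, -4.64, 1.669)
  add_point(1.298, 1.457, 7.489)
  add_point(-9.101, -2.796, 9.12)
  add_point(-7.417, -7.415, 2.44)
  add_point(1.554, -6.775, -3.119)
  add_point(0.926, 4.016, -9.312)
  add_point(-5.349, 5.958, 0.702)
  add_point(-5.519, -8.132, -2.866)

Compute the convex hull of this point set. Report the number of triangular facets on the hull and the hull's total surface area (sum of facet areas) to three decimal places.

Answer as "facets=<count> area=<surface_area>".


16 of the 19 inputs are extreme points: [0, 1, 2, 4, 6, 7, 8, 9, 10, 11, 12, 13, 14, 15, 16, 18].

Per-facet area ½‖(b−a)×(c−a)‖:
  f1: (p15, p2, p4) → 56.9534
  f2: (p9, p2, p0) → 18.3569
  f3: (p16, p0, p4) → 67.2102
  f4: (p16, p2, p4) → 24.2468
  f5: (p16, p2, p0) → 23.3754
  f6: (p6, p0, p4) → 41.3987
  f7: (p10, p15, p2) → 9.3999
  f8: (p14, p13, p11) → 13.7300
  f9: (p1, p15, p4) → 38.9607
  f10: (p12, p6, p4) → 31.6727
  f11: (p12, p1, p4) → 27.2270
  f12: (p8, p6, p0) → 44.6434
  f13: (p8, p0, p11) → 53.0319
  f14: (p8, p13, p11) → 9.6125
  f15: (p8, p12, p13) → 13.9476
  f16: (p8, p12, p6) → 35.4346
  f17: (p18, p10, p15) → 11.7814
  f18: (p18, p14, p15) → 19.2718
  f19: (p18, p14, p11) → 10.1153
  f20: (p18, p10, p2) → 20.1919
  f21: (p18, p9, p2) → 45.9852
  f22: (p18, p0, p11) → 49.0795
  f23: (p18, p9, p0) → 16.2096
  f24: (p7, p14, p13) → 17.4493
  f25: (p7, p12, p13) → 26.5536
  f26: (p7, p12, p1) → 23.1255
  f27: (p7, p14, p15) → 30.3859
  f28: (p7, p1, p15) → 30.6155
Σ area = 809.966

Euler: V−E+F = 16−42+28 = 2.

facets=28 area=809.966


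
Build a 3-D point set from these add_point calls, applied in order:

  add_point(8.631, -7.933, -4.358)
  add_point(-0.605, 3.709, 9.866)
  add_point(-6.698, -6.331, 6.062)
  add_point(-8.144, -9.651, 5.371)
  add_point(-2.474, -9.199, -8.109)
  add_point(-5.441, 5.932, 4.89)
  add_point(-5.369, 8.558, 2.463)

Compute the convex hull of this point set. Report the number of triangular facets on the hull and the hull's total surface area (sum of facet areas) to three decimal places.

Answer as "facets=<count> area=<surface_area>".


6 of the 7 inputs are extreme points: [0, 1, 3, 4, 5, 6].

Triangle areas on the boundary:
  f1: (p4, p0, p3) → 86.0017
  f2: (p4, p6, p3) → 132.7078
  f3: (p4, p6, p0) → 122.0931
  f4: (p1, p0, p3) → 146.3540
  f5: (p1, p6, p0) → 103.3457
  f6: (p5, p6, p3) → 18.8062
  f7: (p5, p1, p3) → 56.3862
  f8: (p5, p1, p6) → 9.6244
Σ area = 675.319

Check V−E+F: 6 − 12 + 8 = 2.

facets=8 area=675.319


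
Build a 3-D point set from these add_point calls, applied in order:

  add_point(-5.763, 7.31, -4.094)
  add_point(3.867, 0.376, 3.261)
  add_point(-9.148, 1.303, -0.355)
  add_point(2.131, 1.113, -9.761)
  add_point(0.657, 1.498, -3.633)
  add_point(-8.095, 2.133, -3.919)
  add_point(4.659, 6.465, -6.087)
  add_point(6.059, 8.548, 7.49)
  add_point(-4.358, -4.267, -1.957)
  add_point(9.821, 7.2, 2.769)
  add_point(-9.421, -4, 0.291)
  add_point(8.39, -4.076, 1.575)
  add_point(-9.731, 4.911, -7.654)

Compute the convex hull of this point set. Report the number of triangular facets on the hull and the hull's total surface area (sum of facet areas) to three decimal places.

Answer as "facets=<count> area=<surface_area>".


facets=16 area=776.523

Extreme-point indices: [0, 2, 3, 6, 7, 8, 9, 10, 11, 12] — 10 of 13 on the boundary.

Area of each hull facet:
  f1: (p3, p8, p12) → 62.7089
  f2: (p11, p3, p8) → 70.6013
  f3: (p7, p11, p9) → 34.4908
  f4: (p6, p3, p12) → 43.9909
  f5: (p6, p7, p9) → 29.5548
  f6: (p6, p11, p9) → 57.2421
  f7: (p6, p11, p3) → 46.2675
  f8: (p10, p8, p12) → 32.3784
  f9: (p10, p11, p8) → 23.3738
  f10: (p10, p7, p11) → 124.9923
  f11: (p0, p6, p12) → 26.6135
  f12: (p0, p6, p7) → 73.1388
  f13: (p2, p10, p7) → 46.0255
  f14: (p2, p0, p7) → 65.0598
  f15: (p2, p10, p12) → 18.3401
  f16: (p2, p0, p12) → 21.7445
Σ area = 776.523

Euler: V−E+F = 10−24+16 = 2.


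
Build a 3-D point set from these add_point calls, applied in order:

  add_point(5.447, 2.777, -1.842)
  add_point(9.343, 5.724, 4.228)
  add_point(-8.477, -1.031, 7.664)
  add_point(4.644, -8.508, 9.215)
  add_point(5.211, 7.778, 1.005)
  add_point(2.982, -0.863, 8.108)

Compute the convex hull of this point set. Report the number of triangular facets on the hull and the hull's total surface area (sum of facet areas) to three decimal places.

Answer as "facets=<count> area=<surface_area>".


Points on the hull: [0, 1, 2, 3, 4, 5] (6 of 6).

Area of each hull facet:
  f1: (p0, p3, p2) → 111.1271
  f2: (p0, p3, p1) → 59.6828
  f3: (p4, p1, p2) → 48.7586
  f4: (p4, p0, p2) → 49.4515
  f5: (p4, p0, p1) → 16.1754
  f6: (p5, p1, p2) → 44.1186
  f7: (p5, p3, p2) → 44.3819
  f8: (p5, p3, p1) → 32.5266
Σ area = 406.222

Check V−E+F: 6 − 12 + 8 = 2.

facets=8 area=406.222


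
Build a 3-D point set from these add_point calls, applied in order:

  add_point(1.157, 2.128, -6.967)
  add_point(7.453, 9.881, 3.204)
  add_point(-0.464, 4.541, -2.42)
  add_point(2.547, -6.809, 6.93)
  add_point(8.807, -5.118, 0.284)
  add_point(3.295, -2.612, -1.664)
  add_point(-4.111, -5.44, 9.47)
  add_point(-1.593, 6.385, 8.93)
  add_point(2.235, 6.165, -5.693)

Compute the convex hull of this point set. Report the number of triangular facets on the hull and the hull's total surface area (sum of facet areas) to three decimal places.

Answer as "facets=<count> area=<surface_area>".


9 of the 9 inputs are extreme points: [0, 1, 2, 3, 4, 5, 6, 7, 8].

Triangle areas on the boundary:
  f1: (p3, p1, p4) → 71.2091
  f2: (p3, p7, p6) → 43.8980
  f3: (p3, p7, p1) → 78.6670
  f4: (p8, p7, p1) → 61.5622
  f5: (p8, p1, p4) → 75.3529
  f6: (p8, p0, p4) → 27.3107
  f7: (p5, p0, p4) → 16.4018
  f8: (p5, p3, p4) → 28.2313
  f9: (p5, p0, p6) → 42.1292
  f10: (p5, p3, p6) → 33.1746
  f11: (p2, p8, p0) → 9.5618
  f12: (p2, p8, p7) → 18.5117
  f13: (p2, p0, p6) → 39.1094
  f14: (p2, p7, p6) → 69.6198
Σ area = 614.740

Euler: V−E+F = 9−21+14 = 2.

facets=14 area=614.740


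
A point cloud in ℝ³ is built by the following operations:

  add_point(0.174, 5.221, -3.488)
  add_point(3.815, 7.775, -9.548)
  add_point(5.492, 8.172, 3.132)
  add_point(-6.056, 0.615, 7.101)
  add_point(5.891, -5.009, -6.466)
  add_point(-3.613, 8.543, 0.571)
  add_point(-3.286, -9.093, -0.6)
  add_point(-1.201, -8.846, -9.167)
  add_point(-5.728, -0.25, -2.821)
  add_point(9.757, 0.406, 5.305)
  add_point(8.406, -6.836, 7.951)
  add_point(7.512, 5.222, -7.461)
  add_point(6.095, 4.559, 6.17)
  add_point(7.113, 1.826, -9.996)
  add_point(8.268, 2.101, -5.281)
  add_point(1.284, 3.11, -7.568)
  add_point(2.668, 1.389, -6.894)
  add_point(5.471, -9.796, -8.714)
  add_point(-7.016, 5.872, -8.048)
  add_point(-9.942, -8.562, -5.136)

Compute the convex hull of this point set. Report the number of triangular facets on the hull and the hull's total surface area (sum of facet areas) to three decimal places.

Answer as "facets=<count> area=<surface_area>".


facets=26 area=1249.140

15 of the 20 inputs are extreme points: [1, 2, 3, 5, 6, 7, 9, 10, 11, 12, 13, 14, 17, 18, 19].

Triangle areas on the boundary:
  f1: (p18, p3, p19) → 105.3891
  f2: (p18, p3, p5) → 49.1130
  f3: (p2, p3, p5) → 49.9502
  f4: (p10, p17, p9) → 66.5810
  f5: (p7, p17, p13) → 39.8746
  f6: (p7, p17, p19) → 15.8804
  f7: (p7, p18, p19) → 70.3517
  f8: (p11, p2, p9) → 50.8184
  f9: (p12, p2, p9) → 11.1638
  f10: (p12, p2, p3) → 30.0855
  f11: (p12, p10, p9) → 18.7262
  f12: (p12, p10, p3) → 74.7619
  f13: (p6, p17, p19) → 47.0140
  f14: (p6, p10, p17) → 86.2402
  f15: (p6, p3, p19) → 50.9330
  f16: (p6, p10, p3) → 88.8583
  f17: (p14, p11, p9) → 14.9584
  f18: (p14, p11, p13) → 7.9086
  f19: (p14, p17, p9) → 67.9434
  f20: (p14, p17, p13) → 28.7005
  f21: (p1, p11, p13) → 10.5002
  f22: (p1, p7, p13) → 42.6087
  f23: (p1, p7, p18) → 86.1101
  f24: (p1, p18, p5) → 51.5132
  f25: (p1, p2, p5) → 55.6922
  f26: (p1, p11, p2) → 27.4636
Σ area = 1249.140

Check V−E+F: 15 − 39 + 26 = 2.


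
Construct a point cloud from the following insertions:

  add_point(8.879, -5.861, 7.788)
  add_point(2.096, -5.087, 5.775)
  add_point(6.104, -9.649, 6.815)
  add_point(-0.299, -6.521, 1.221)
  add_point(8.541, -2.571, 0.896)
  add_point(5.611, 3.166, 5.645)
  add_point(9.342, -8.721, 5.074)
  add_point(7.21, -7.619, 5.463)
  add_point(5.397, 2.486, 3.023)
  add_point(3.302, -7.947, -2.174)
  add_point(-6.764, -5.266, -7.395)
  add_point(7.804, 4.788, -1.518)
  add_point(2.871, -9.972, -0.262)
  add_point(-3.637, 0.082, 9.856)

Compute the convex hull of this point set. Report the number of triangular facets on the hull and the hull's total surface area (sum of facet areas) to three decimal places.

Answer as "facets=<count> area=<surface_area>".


Points on the hull: [0, 2, 4, 5, 6, 9, 10, 11, 12, 13] (10 of 14).

Area of each hull facet:
  f1: (p13, p11, p10) → 138.3705
  f2: (p5, p13, p11) → 29.7940
  f3: (p9, p11, p10) → 78.4482
  f4: (p2, p13, p10) → 123.8134
  f5: (p0, p11, p6) → 28.0078
  f6: (p0, p5, p11) → 35.9286
  f7: (p0, p2, p6) → 7.3115
  f8: (p0, p5, p13) → 52.1232
  f9: (p0, p2, p13) → 33.1992
  f10: (p4, p11, p6) → 7.9995
  f11: (p4, p9, p6) → 29.2437
  f12: (p4, p9, p11) → 28.1986
  f13: (p12, p9, p6) → 11.6974
  f14: (p12, p2, p6) → 14.7429
  f15: (p12, p9, p10) → 15.4572
  f16: (p12, p2, p10) → 30.1669
Σ area = 664.503

Check V−E+F: 10 − 24 + 16 = 2.

facets=16 area=664.503


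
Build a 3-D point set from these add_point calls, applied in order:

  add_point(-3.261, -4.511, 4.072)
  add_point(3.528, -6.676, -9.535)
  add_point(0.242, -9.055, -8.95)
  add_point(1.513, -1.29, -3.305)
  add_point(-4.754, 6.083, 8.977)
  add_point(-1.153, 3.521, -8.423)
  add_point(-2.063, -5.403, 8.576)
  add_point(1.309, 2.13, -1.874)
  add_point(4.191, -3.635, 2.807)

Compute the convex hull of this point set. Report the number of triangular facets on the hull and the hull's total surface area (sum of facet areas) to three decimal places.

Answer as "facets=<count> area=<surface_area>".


facets=12 area=553.219

Hull vertices (8/9): indices [0, 1, 2, 4, 5, 6, 7, 8].

Per-facet area ½‖(b−a)×(c−a)‖:
  f1: (p1, p2, p8) → 26.0621
  f2: (p6, p8, p4) → 51.2856
  f3: (p6, p2, p8) → 56.3686
  f4: (p5, p1, p2) → 22.7377
  f5: (p0, p6, p4) → 27.3919
  f6: (p0, p6, p2) → 22.4677
  f7: (p0, p5, p4) → 87.6810
  f8: (p0, p5, p2) → 83.2602
  f9: (p7, p1, p8) → 46.1068
  f10: (p7, p5, p1) → 39.1453
  f11: (p7, p8, p4) → 51.6826
  f12: (p7, p5, p4) → 39.0290
Σ area = 553.219

Euler characteristic 8−18+12 = 2 ✓


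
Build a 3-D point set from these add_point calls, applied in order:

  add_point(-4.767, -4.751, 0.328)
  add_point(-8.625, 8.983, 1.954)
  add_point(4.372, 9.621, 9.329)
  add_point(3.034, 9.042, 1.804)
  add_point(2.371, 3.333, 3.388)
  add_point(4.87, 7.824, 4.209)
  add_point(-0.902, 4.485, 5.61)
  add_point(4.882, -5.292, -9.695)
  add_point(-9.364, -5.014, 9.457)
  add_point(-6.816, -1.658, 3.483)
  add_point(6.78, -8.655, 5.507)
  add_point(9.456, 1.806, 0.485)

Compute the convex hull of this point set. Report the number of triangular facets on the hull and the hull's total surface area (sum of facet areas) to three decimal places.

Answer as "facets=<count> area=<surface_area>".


facets=14 area=990.517

9 of the 12 inputs are extreme points: [0, 1, 2, 3, 5, 7, 8, 10, 11].

Per-facet area ½‖(b−a)×(c−a)‖:
  f1: (p10, p2, p8) → 148.3881
  f2: (p10, p2, p11) → 75.5903
  f3: (p1, p2, p8) → 117.4654
  f4: (p3, p1, p2) → 44.0945
  f5: (p7, p10, p11) → 76.7421
  f6: (p7, p3, p11) → 62.0976
  f7: (p7, p3, p1) → 107.0902
  f8: (p5, p2, p11) → 16.4085
  f9: (p5, p3, p11) → 13.3268
  f10: (p5, p3, p2) → 7.6000
  f11: (p0, p10, p8) → 67.6631
  f12: (p0, p7, p10) → 86.8975
  f13: (p0, p1, p8) → 71.9583
  f14: (p0, p7, p1) → 95.1950
Σ area = 990.517

Euler: V−E+F = 9−21+14 = 2.
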